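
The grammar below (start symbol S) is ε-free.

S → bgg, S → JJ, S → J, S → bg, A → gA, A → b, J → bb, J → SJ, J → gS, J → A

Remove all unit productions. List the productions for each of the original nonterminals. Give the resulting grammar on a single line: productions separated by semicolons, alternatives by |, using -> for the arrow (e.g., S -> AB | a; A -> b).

Unit productions: J->A, S->J.
Unit pairs (A ⇒* B via units): (J,A), (S,A), (S,J).
S: inherits non-unit rules of {A, J, S} → JJ | SJ | b | bb | bg | bgg | gA | gS.
A: inherits non-unit rules of {A} → b | gA.
J: inherits non-unit rules of {A, J} → SJ | b | bb | gA | gS.

S -> b | JJ | SJ | bb | bg | gA | gS | bgg; A -> b | gA; J -> b | SJ | bb | gA | gS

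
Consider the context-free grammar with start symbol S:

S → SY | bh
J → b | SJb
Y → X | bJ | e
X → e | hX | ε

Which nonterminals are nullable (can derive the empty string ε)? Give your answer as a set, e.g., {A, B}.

Directly nullable (have an ε-rule): {X}.
Y is nullable via Y -> X (every symbol on the right is already known nullable).
Not nullable: J, S — each has a terminal in every rule's right-hand side or depends on a non-nullable symbol.

{X, Y}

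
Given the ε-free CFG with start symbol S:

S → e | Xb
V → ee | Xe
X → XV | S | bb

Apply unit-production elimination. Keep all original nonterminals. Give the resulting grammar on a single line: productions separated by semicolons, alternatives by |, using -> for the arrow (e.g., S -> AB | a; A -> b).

Unit productions: X->S.
Unit pairs (A ⇒* B via units): (X,S).
S: inherits non-unit rules of {S} → Xb | e.
V: inherits non-unit rules of {V} → Xe | ee.
X: inherits non-unit rules of {S, X} → XV | Xb | bb | e.

S -> e | Xb; V -> Xe | ee; X -> e | XV | Xb | bb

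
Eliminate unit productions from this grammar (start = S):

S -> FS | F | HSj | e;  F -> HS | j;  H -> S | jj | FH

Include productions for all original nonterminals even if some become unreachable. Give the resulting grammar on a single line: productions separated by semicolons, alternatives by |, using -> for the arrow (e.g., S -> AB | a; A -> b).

S -> e | j | FS | HS | HSj; F -> j | HS; H -> e | j | FH | FS | HS | jj | HSj

Unit productions: H->S, S->F.
Unit pairs (A ⇒* B via units): (H,F), (H,S), (S,F).
S: inherits non-unit rules of {F, S} → FS | HS | HSj | e | j.
F: inherits non-unit rules of {F} → HS | j.
H: inherits non-unit rules of {F, H, S} → FH | FS | HS | HSj | e | j | jj.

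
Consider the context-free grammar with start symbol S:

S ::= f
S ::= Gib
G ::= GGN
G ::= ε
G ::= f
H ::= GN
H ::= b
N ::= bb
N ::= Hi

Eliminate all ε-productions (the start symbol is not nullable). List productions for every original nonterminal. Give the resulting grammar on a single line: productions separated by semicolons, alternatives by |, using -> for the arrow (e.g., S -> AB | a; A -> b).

S -> f | ib | Gib; G -> N | f | GN | GGN; H -> N | b | GN; N -> Hi | bb

Nullable set: {G}.
S -> Gib: G nullable, giving Gib | ib.
Drop G -> ε.
G -> GGN: G, G nullable, giving GGN | GN | N.
H -> GN: G nullable, giving GN | N.
Unchanged (no nullable symbols): S -> f; G -> f; H -> b; N -> Hi; N -> bb.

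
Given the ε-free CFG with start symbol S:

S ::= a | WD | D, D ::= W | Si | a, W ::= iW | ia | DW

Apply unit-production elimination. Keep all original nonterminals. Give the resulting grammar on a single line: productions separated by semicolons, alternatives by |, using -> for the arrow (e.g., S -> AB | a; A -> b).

Unit productions: D->W, S->D.
Unit pairs (A ⇒* B via units): (D,W), (S,D), (S,W).
S: inherits non-unit rules of {D, S, W} → DW | Si | WD | a | iW | ia.
D: inherits non-unit rules of {D, W} → DW | Si | a | iW | ia.
W: inherits non-unit rules of {W} → DW | iW | ia.

S -> a | DW | Si | WD | iW | ia; D -> a | DW | Si | iW | ia; W -> DW | iW | ia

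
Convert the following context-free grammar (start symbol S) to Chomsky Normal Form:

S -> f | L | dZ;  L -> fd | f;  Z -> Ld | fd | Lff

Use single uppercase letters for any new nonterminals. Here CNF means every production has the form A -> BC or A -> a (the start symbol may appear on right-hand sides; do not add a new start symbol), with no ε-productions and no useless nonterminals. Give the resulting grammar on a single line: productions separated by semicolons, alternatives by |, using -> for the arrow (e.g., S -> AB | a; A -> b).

S -> f | AB | BZ; A -> f; B -> d; C -> AA; L -> f | AB; Z -> AB | LB | LC

No ε-productions.
After unit-elimination: S -> f | dZ | fd; L -> f | fd; Z -> Ld | fd | Lff.
TERM: introduce B -> d, A -> f and substitute in every rule of length ≥2.
BIN: Z -> LAA becomes Z -> LC, C -> AA.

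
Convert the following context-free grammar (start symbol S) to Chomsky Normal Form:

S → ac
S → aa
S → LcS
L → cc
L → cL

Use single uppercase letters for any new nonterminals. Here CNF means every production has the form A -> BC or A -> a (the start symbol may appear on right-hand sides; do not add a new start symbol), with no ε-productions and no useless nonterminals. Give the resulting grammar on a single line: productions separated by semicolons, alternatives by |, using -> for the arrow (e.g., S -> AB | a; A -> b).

No ε-productions.
No unit productions to eliminate.
TERM: introduce B -> a, A -> c and substitute in every rule of length ≥2.
BIN: S -> LAS becomes S -> LC, C -> AS.

S -> BA | BB | LC; A -> c; B -> a; C -> AS; L -> AA | AL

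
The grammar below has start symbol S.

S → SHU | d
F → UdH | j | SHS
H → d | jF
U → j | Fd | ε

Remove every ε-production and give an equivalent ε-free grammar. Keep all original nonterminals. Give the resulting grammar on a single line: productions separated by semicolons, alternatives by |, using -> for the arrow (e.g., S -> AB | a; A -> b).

S -> d | SH | SHU; F -> j | dH | SHS | UdH; H -> d | jF; U -> j | Fd

Nullable set: {U}.
S -> SHU: U nullable, giving SH | SHU.
F -> UdH: U nullable, giving UdH | dH.
Drop U -> ε.
Unchanged (no nullable symbols): S -> d; F -> SHS; F -> j; H -> d; H -> jF; U -> Fd; U -> j.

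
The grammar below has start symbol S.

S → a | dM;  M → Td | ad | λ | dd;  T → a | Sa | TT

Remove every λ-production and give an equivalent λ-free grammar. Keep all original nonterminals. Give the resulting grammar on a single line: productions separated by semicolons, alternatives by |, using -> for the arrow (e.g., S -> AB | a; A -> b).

Nullable set: {M}.
S -> dM: M nullable, giving d | dM.
Drop M -> λ.
Unchanged (no nullable symbols): S -> a; M -> Td; M -> ad; M -> dd; T -> Sa; T -> TT; T -> a.

S -> a | d | dM; M -> Td | ad | dd; T -> a | Sa | TT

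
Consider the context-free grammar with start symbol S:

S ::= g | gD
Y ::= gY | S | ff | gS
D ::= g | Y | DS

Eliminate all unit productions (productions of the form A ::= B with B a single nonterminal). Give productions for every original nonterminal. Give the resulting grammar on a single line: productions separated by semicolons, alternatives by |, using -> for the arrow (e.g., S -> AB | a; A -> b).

Unit productions: D->Y, Y->S.
Unit pairs (A ⇒* B via units): (D,S), (D,Y), (Y,S).
S: inherits non-unit rules of {S} → g | gD.
D: inherits non-unit rules of {D, S, Y} → DS | ff | g | gD | gS | gY.
Y: inherits non-unit rules of {S, Y} → ff | g | gD | gS | gY.

S -> g | gD; D -> g | DS | ff | gD | gS | gY; Y -> g | ff | gD | gS | gY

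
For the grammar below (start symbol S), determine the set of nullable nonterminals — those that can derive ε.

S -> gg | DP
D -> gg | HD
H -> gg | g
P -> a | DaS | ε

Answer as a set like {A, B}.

Directly nullable (have an ε-rule): {P}.
Not nullable: D, H, S — each has a terminal in every rule's right-hand side or depends on a non-nullable symbol.

{P}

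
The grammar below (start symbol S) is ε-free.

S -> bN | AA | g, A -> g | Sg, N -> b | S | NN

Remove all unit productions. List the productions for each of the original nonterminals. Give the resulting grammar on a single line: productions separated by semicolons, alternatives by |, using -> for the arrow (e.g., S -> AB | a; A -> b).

Unit productions: N->S.
Unit pairs (A ⇒* B via units): (N,S).
S: inherits non-unit rules of {S} → AA | bN | g.
A: inherits non-unit rules of {A} → Sg | g.
N: inherits non-unit rules of {N, S} → AA | NN | b | bN | g.

S -> g | AA | bN; A -> g | Sg; N -> b | g | AA | NN | bN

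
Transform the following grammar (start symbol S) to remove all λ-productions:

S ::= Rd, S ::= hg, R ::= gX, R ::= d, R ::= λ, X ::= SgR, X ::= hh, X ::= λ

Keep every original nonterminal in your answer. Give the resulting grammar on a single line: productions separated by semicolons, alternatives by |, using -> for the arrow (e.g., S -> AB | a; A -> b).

Nullable set: {R, X}.
S -> Rd: R nullable, giving Rd | d.
Drop R -> λ.
R -> gX: X nullable, giving g | gX.
Drop X -> λ.
X -> SgR: R nullable, giving Sg | SgR.
Unchanged (no nullable symbols): S -> hg; R -> d; X -> hh.

S -> d | Rd | hg; R -> d | g | gX; X -> Sg | hh | SgR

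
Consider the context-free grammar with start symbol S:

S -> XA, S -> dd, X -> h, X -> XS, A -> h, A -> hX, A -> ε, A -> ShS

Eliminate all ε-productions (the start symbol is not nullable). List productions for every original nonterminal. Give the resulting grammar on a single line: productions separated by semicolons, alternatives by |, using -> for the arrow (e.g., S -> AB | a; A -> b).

Nullable set: {A}.
S -> XA: A nullable, giving X | XA.
Drop A -> ε.
Unchanged (no nullable symbols): S -> dd; A -> ShS; A -> h; A -> hX; X -> XS; X -> h.

S -> X | XA | dd; A -> h | hX | ShS; X -> h | XS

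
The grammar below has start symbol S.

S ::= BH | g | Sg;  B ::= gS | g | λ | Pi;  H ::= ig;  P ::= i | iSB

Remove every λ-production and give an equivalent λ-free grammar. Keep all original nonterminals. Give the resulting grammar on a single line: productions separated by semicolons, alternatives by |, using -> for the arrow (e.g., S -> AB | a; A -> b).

S -> H | g | BH | Sg; B -> g | Pi | gS; H -> ig; P -> i | iS | iSB

Nullable set: {B}.
S -> BH: B nullable, giving BH | H.
Drop B -> λ.
P -> iSB: B nullable, giving iS | iSB.
Unchanged (no nullable symbols): S -> Sg; S -> g; B -> Pi; B -> g; B -> gS; H -> ig; P -> i.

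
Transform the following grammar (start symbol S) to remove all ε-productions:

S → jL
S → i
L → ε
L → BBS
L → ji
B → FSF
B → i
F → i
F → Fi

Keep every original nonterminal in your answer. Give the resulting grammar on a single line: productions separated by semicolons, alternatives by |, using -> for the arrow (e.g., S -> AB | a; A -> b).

Nullable set: {L}.
S -> jL: L nullable, giving j | jL.
Drop L -> ε.
Unchanged (no nullable symbols): S -> i; B -> FSF; B -> i; F -> Fi; F -> i; L -> BBS; L -> ji.

S -> i | j | jL; B -> i | FSF; F -> i | Fi; L -> ji | BBS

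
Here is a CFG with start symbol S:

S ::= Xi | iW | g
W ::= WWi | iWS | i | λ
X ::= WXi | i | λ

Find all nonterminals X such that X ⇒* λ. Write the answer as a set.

Directly nullable (have an ε-rule): {W, X}.
Not nullable: S — each has a terminal in every rule's right-hand side or depends on a non-nullable symbol.

{W, X}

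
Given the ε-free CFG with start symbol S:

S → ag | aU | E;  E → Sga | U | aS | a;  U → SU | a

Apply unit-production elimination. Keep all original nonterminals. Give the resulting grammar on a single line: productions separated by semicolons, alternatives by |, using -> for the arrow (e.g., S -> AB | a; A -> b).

S -> a | SU | aS | aU | ag | Sga; E -> a | SU | aS | Sga; U -> a | SU

Unit productions: E->U, S->E.
Unit pairs (A ⇒* B via units): (E,U), (S,E), (S,U).
S: inherits non-unit rules of {E, S, U} → SU | Sga | a | aS | aU | ag.
E: inherits non-unit rules of {E, U} → SU | Sga | a | aS.
U: inherits non-unit rules of {U} → SU | a.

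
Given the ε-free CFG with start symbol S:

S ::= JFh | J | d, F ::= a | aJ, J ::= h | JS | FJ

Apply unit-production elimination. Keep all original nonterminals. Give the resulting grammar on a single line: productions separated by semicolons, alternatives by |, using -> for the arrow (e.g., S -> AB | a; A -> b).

S -> d | h | FJ | JS | JFh; F -> a | aJ; J -> h | FJ | JS

Unit productions: S->J.
Unit pairs (A ⇒* B via units): (S,J).
S: inherits non-unit rules of {J, S} → FJ | JFh | JS | d | h.
F: inherits non-unit rules of {F} → a | aJ.
J: inherits non-unit rules of {J} → FJ | JS | h.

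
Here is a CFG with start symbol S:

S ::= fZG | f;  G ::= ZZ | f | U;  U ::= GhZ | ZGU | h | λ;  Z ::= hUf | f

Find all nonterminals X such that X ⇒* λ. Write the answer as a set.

{G, U}

Directly nullable (have an ε-rule): {U}.
G is nullable via G -> U (every symbol on the right is already known nullable).
Not nullable: S, Z — each has a terminal in every rule's right-hand side or depends on a non-nullable symbol.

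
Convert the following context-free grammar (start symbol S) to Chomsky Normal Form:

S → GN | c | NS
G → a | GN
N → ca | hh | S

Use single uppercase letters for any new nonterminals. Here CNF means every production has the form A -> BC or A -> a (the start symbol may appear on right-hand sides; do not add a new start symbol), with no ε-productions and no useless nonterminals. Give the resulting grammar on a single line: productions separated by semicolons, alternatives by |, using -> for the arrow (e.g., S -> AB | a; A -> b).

S -> c | GN | NS; A -> c; B -> a; C -> h; G -> a | GN; N -> c | AB | CC | GN | NS

No ε-productions.
After unit-elimination: S -> c | GN | NS; G -> a | GN; N -> c | GN | NS | ca | hh.
TERM: introduce B -> a, A -> c, C -> h and substitute in every rule of length ≥2.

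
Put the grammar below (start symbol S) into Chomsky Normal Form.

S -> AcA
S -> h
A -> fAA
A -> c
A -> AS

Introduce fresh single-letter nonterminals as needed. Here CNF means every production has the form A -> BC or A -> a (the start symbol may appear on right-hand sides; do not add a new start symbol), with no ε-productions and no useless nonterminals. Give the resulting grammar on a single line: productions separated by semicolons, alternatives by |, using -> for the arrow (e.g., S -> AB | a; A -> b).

No ε-productions.
No unit productions to eliminate.
TERM: introduce C -> c, B -> f and substitute in every rule of length ≥2.
BIN: A -> BAA becomes A -> BD, D -> AA; S -> ACA becomes S -> AE, E -> CA.

S -> h | AE; A -> c | AS | BD; B -> f; C -> c; D -> AA; E -> CA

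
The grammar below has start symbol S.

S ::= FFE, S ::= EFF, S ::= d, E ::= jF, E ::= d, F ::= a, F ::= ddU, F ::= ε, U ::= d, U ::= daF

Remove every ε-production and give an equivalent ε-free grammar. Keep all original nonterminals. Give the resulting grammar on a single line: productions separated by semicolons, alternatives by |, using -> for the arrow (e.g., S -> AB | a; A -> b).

S -> E | d | EF | FE | EFF | FFE; E -> d | j | jF; F -> a | ddU; U -> d | da | daF

Nullable set: {F}.
S -> EFF: F, F nullable, giving E | EF | EFF.
S -> FFE: F, F nullable, giving E | FE | FFE.
E -> jF: F nullable, giving j | jF.
Drop F -> ε.
U -> daF: F nullable, giving da | daF.
Unchanged (no nullable symbols): S -> d; E -> d; F -> a; F -> ddU; U -> d.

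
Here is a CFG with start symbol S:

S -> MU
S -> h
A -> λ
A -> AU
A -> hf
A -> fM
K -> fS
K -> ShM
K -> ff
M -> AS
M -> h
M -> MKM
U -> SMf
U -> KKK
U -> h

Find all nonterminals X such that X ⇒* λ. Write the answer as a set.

Directly nullable (have an ε-rule): {A}.
Not nullable: K, M, S, U — each has a terminal in every rule's right-hand side or depends on a non-nullable symbol.

{A}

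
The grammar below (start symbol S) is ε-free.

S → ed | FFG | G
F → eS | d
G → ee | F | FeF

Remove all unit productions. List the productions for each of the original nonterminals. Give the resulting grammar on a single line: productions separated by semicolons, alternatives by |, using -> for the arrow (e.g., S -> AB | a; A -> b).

Unit productions: G->F, S->G.
Unit pairs (A ⇒* B via units): (G,F), (S,F), (S,G).
S: inherits non-unit rules of {F, G, S} → FFG | FeF | d | eS | ed | ee.
F: inherits non-unit rules of {F} → d | eS.
G: inherits non-unit rules of {F, G} → FeF | d | eS | ee.

S -> d | eS | ed | ee | FFG | FeF; F -> d | eS; G -> d | eS | ee | FeF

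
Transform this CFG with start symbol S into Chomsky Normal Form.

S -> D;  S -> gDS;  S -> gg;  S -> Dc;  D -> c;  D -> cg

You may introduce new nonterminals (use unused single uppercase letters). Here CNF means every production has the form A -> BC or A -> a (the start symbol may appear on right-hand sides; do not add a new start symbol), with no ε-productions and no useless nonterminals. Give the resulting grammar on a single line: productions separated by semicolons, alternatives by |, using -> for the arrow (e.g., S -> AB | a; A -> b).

S -> c | AB | BB | BC | DA; A -> c; B -> g; C -> DS; D -> c | AB

No ε-productions.
After unit-elimination: S -> c | Dc | cg | gg | gDS; D -> c | cg.
TERM: introduce A -> c, B -> g and substitute in every rule of length ≥2.
BIN: S -> BDS becomes S -> BC, C -> DS.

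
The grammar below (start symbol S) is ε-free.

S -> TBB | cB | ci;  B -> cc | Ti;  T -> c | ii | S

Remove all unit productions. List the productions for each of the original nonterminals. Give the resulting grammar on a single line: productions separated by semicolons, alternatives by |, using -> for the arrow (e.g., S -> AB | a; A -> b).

S -> cB | ci | TBB; B -> Ti | cc; T -> c | cB | ci | ii | TBB

Unit productions: T->S.
Unit pairs (A ⇒* B via units): (T,S).
S: inherits non-unit rules of {S} → TBB | cB | ci.
B: inherits non-unit rules of {B} → Ti | cc.
T: inherits non-unit rules of {S, T} → TBB | c | cB | ci | ii.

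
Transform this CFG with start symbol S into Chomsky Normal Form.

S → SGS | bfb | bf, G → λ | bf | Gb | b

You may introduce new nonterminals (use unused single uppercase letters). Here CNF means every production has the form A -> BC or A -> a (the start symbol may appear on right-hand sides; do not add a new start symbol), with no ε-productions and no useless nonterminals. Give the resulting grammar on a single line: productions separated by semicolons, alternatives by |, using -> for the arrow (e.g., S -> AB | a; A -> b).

Nullable: {G}; after ε-elimination: S -> SS | bf | SGS | bfb; G -> b | Gb | bf.
No unit productions to eliminate.
TERM: introduce A -> b, B -> f and substitute in every rule of length ≥2.
BIN: S -> ABA becomes S -> AC, C -> BA; S -> SGS becomes S -> SD, D -> GS.

S -> AB | AC | SD | SS; A -> b; B -> f; C -> BA; D -> GS; G -> b | AB | GA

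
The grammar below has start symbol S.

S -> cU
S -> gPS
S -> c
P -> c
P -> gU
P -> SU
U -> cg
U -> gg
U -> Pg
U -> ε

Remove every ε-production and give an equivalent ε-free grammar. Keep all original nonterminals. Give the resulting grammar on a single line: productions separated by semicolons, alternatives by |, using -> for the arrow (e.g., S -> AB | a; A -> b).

Nullable set: {U}.
S -> cU: U nullable, giving c | cU.
P -> SU: U nullable, giving S | SU.
P -> gU: U nullable, giving g | gU.
Drop U -> ε.
Unchanged (no nullable symbols): S -> c; S -> gPS; P -> c; U -> Pg; U -> cg; U -> gg.

S -> c | cU | gPS; P -> S | c | g | SU | gU; U -> Pg | cg | gg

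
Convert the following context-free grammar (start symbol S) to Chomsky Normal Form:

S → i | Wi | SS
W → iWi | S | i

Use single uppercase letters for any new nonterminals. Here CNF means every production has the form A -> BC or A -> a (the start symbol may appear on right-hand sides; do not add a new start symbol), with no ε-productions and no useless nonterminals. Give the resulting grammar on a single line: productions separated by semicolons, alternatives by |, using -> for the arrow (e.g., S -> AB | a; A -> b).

No ε-productions.
After unit-elimination: S -> i | SS | Wi; W -> i | SS | Wi | iWi.
TERM: introduce A -> i and substitute in every rule of length ≥2.
BIN: W -> AWA becomes W -> AB, B -> WA.

S -> i | SS | WA; A -> i; B -> WA; W -> i | AB | SS | WA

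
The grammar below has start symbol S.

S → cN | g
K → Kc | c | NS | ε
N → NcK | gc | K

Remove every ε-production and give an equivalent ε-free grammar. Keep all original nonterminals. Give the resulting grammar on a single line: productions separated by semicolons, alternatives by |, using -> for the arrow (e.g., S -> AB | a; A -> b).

Nullable set: {K, N}.
S -> cN: N nullable, giving c | cN.
Drop K -> ε.
K -> Kc: K nullable, giving Kc | c.
K -> NS: N nullable, giving NS | S.
N -> K: K nullable, giving K.
N -> NcK: N, K nullable, giving Nc | NcK | c | cK.
Unchanged (no nullable symbols): S -> g; K -> c; N -> gc.

S -> c | g | cN; K -> S | c | Kc | NS; N -> K | c | Nc | cK | gc | NcK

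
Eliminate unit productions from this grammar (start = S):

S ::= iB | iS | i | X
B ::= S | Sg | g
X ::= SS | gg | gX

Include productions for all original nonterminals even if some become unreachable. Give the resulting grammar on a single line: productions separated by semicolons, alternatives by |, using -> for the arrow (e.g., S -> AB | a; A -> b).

Unit productions: B->S, S->X.
Unit pairs (A ⇒* B via units): (B,S), (B,X), (S,X).
S: inherits non-unit rules of {S, X} → SS | gX | gg | i | iB | iS.
B: inherits non-unit rules of {B, S, X} → SS | Sg | g | gX | gg | i | iB | iS.
X: inherits non-unit rules of {X} → SS | gX | gg.

S -> i | SS | gX | gg | iB | iS; B -> g | i | SS | Sg | gX | gg | iB | iS; X -> SS | gX | gg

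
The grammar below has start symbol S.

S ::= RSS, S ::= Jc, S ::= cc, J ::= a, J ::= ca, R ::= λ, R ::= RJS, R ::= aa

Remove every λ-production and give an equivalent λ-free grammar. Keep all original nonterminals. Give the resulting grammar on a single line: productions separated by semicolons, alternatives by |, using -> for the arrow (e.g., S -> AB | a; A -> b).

S -> Jc | SS | cc | RSS; J -> a | ca; R -> JS | aa | RJS

Nullable set: {R}.
S -> RSS: R nullable, giving RSS | SS.
Drop R -> λ.
R -> RJS: R nullable, giving JS | RJS.
Unchanged (no nullable symbols): S -> Jc; S -> cc; J -> a; J -> ca; R -> aa.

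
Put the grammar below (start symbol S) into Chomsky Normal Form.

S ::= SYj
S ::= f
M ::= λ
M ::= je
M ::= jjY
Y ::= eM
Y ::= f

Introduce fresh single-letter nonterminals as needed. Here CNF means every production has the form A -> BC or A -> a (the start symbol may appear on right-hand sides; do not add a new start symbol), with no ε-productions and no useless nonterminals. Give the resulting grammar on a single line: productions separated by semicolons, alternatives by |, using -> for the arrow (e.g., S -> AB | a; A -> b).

Nullable: {M}; after ε-elimination: S -> f | SYj; M -> je | jjY; Y -> e | f | eM.
No unit productions to eliminate.
TERM: introduce B -> e, A -> j and substitute in every rule of length ≥2.
BIN: M -> AAY becomes M -> AC, C -> AY; S -> SYA becomes S -> SD, D -> YA.

S -> f | SD; A -> j; B -> e; C -> AY; D -> YA; M -> AB | AC; Y -> e | f | BM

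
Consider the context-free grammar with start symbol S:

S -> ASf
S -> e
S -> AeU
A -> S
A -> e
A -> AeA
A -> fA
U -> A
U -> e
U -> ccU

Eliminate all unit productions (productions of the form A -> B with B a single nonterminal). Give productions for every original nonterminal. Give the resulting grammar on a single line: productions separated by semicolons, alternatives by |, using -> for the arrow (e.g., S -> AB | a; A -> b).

Unit productions: A->S, U->A.
Unit pairs (A ⇒* B via units): (A,S), (U,A), (U,S).
S: inherits non-unit rules of {S} → ASf | AeU | e.
A: inherits non-unit rules of {A, S} → ASf | AeA | AeU | e | fA.
U: inherits non-unit rules of {A, S, U} → ASf | AeA | AeU | ccU | e | fA.

S -> e | ASf | AeU; A -> e | fA | ASf | AeA | AeU; U -> e | fA | ASf | AeA | AeU | ccU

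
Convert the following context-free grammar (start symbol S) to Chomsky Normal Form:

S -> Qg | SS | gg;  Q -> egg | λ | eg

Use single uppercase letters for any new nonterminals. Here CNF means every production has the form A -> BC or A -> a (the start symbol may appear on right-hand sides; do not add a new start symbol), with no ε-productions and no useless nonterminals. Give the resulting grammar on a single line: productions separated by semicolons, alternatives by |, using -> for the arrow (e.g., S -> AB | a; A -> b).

Nullable: {Q}; after ε-elimination: S -> g | Qg | SS | gg; Q -> eg | egg.
No unit productions to eliminate.
TERM: introduce A -> e, B -> g and substitute in every rule of length ≥2.
BIN: Q -> ABB becomes Q -> AC, C -> BB.

S -> g | BB | QB | SS; A -> e; B -> g; C -> BB; Q -> AB | AC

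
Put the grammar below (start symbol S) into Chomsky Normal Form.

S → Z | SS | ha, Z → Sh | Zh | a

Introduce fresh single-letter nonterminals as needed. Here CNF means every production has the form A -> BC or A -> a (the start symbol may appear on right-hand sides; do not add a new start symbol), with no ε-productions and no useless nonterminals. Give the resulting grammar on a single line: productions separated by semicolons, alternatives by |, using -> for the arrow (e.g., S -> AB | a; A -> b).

S -> a | AB | SA | SS | ZA; A -> h; B -> a; Z -> a | SA | ZA

No ε-productions.
After unit-elimination: S -> a | SS | Sh | Zh | ha; Z -> a | Sh | Zh.
TERM: introduce B -> a, A -> h and substitute in every rule of length ≥2.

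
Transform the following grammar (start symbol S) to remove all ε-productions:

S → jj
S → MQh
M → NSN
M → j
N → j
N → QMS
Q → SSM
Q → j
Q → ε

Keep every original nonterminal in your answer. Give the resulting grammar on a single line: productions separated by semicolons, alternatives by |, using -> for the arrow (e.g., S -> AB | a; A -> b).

Nullable set: {Q}.
S -> MQh: Q nullable, giving MQh | Mh.
N -> QMS: Q nullable, giving MS | QMS.
Drop Q -> ε.
Unchanged (no nullable symbols): S -> jj; M -> NSN; M -> j; N -> j; Q -> SSM; Q -> j.

S -> Mh | jj | MQh; M -> j | NSN; N -> j | MS | QMS; Q -> j | SSM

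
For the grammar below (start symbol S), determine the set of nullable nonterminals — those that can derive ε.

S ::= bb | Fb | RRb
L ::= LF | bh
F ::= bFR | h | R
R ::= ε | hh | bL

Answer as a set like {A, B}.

{F, R}

Directly nullable (have an ε-rule): {R}.
F is nullable via F -> R (every symbol on the right is already known nullable).
Not nullable: L, S — each has a terminal in every rule's right-hand side or depends on a non-nullable symbol.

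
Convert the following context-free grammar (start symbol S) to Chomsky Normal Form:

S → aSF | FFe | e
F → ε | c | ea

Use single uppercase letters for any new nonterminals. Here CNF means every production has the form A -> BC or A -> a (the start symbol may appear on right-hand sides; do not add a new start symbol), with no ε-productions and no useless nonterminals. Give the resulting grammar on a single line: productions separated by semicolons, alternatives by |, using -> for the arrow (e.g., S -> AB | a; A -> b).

S -> e | BC | BS | FA | FD; A -> e; B -> a; C -> SF; D -> FA; F -> c | AB

Nullable: {F}; after ε-elimination: S -> e | Fe | aS | FFe | aSF; F -> c | ea.
No unit productions to eliminate.
TERM: introduce B -> a, A -> e and substitute in every rule of length ≥2.
BIN: S -> BSF becomes S -> BC, C -> SF; S -> FFA becomes S -> FD, D -> FA.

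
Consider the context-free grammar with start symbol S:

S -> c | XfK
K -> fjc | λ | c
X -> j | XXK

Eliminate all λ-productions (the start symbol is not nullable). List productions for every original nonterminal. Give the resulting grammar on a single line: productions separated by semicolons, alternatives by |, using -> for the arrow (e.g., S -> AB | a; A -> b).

S -> c | Xf | XfK; K -> c | fjc; X -> j | XX | XXK

Nullable set: {K}.
S -> XfK: K nullable, giving Xf | XfK.
Drop K -> λ.
X -> XXK: K nullable, giving XX | XXK.
Unchanged (no nullable symbols): S -> c; K -> c; K -> fjc; X -> j.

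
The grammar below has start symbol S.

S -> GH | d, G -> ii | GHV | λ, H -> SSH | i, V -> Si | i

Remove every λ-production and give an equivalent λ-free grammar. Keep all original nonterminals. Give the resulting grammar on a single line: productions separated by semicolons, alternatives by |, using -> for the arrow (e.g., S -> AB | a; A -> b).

Nullable set: {G}.
S -> GH: G nullable, giving GH | H.
Drop G -> λ.
G -> GHV: G nullable, giving GHV | HV.
Unchanged (no nullable symbols): S -> d; G -> ii; H -> SSH; H -> i; V -> Si; V -> i.

S -> H | d | GH; G -> HV | ii | GHV; H -> i | SSH; V -> i | Si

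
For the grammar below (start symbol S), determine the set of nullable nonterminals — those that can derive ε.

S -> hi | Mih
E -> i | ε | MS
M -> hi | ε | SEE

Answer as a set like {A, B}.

Directly nullable (have an ε-rule): {E, M}.
Not nullable: S — each has a terminal in every rule's right-hand side or depends on a non-nullable symbol.

{E, M}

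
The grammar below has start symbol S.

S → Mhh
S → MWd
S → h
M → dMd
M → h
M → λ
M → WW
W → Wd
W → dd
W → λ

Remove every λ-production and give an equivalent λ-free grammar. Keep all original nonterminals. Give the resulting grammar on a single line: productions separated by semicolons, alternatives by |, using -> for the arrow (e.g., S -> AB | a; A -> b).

Nullable set: {M, W}.
S -> MWd: M, W nullable, giving MWd | Md | Wd | d.
S -> Mhh: M nullable, giving Mhh | hh.
Drop M -> λ.
M -> WW: W, W nullable, giving W | WW.
M -> dMd: M nullable, giving dMd | dd.
Drop W -> λ.
W -> Wd: W nullable, giving Wd | d.
Unchanged (no nullable symbols): S -> h; M -> h; W -> dd.

S -> d | h | Md | Wd | hh | MWd | Mhh; M -> W | h | WW | dd | dMd; W -> d | Wd | dd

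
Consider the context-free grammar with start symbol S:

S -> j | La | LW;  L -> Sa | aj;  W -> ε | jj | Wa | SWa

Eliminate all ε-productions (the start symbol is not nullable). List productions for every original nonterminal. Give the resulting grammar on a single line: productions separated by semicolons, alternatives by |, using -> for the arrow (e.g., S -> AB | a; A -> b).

S -> L | j | LW | La; L -> Sa | aj; W -> a | Sa | Wa | jj | SWa

Nullable set: {W}.
S -> LW: W nullable, giving L | LW.
Drop W -> ε.
W -> SWa: W nullable, giving SWa | Sa.
W -> Wa: W nullable, giving Wa | a.
Unchanged (no nullable symbols): S -> La; S -> j; L -> Sa; L -> aj; W -> jj.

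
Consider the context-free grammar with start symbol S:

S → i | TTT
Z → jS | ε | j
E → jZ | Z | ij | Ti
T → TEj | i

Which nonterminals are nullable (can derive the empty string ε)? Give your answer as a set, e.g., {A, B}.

{E, Z}

Directly nullable (have an ε-rule): {Z}.
E is nullable via E -> Z (every symbol on the right is already known nullable).
Not nullable: S, T — each has a terminal in every rule's right-hand side or depends on a non-nullable symbol.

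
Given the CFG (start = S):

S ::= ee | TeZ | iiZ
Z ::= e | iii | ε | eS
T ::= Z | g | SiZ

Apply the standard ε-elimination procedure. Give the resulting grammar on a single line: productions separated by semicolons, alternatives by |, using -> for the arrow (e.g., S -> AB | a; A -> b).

S -> e | Te | eZ | ee | ii | TeZ | iiZ; T -> Z | g | Si | SiZ; Z -> e | eS | iii

Nullable set: {T, Z}.
S -> TeZ: T, Z nullable, giving Te | TeZ | e | eZ.
S -> iiZ: Z nullable, giving ii | iiZ.
T -> SiZ: Z nullable, giving Si | SiZ.
T -> Z: Z nullable, giving Z.
Drop Z -> ε.
Unchanged (no nullable symbols): S -> ee; T -> g; Z -> e; Z -> eS; Z -> iii.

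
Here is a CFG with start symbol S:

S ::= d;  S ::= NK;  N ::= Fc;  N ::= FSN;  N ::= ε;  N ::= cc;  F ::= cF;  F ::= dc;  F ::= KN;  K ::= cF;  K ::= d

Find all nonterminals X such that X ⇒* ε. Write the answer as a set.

{N}

Directly nullable (have an ε-rule): {N}.
Not nullable: F, K, S — each has a terminal in every rule's right-hand side or depends on a non-nullable symbol.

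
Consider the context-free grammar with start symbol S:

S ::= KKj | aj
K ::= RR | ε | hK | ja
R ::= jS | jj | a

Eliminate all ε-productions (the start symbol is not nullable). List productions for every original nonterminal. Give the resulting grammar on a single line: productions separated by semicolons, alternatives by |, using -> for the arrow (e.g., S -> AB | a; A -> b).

S -> j | Kj | aj | KKj; K -> h | RR | hK | ja; R -> a | jS | jj

Nullable set: {K}.
S -> KKj: K, K nullable, giving KKj | Kj | j.
Drop K -> ε.
K -> hK: K nullable, giving h | hK.
Unchanged (no nullable symbols): S -> aj; K -> RR; K -> ja; R -> a; R -> jS; R -> jj.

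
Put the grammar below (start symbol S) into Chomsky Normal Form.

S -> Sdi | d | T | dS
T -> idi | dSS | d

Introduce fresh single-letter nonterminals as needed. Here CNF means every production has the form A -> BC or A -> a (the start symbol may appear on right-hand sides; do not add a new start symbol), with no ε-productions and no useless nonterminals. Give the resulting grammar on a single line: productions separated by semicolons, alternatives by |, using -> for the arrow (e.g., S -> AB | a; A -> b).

S -> d | AC | AS | BD | SE; A -> d; B -> i; C -> SS; D -> AB; E -> AB

No ε-productions.
After unit-elimination: S -> d | dS | Sdi | dSS | idi; T -> d | dSS | idi.
TERM: introduce A -> d, B -> i and substitute in every rule of length ≥2.
BIN: S -> ASS becomes S -> AC, C -> SS; S -> BAB becomes S -> BD, D -> AB; S -> SAB becomes S -> SE, E -> AB; T -> ASS becomes T -> AF, F -> SS; T -> BAB becomes T -> BG, G -> AB.
Drop unreachable/unproductive: T.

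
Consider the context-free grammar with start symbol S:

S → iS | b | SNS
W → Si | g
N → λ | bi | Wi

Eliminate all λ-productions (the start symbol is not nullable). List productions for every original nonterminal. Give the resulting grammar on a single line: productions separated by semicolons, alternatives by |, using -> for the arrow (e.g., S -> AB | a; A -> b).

S -> b | SS | iS | SNS; N -> Wi | bi; W -> g | Si

Nullable set: {N}.
S -> SNS: N nullable, giving SNS | SS.
Drop N -> λ.
Unchanged (no nullable symbols): S -> b; S -> iS; N -> Wi; N -> bi; W -> Si; W -> g.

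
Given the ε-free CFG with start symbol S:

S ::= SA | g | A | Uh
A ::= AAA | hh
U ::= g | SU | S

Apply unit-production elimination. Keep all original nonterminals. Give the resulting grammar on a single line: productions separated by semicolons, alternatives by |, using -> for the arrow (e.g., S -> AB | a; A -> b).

S -> g | SA | Uh | hh | AAA; A -> hh | AAA; U -> g | SA | SU | Uh | hh | AAA

Unit productions: S->A, U->S.
Unit pairs (A ⇒* B via units): (S,A), (U,A), (U,S).
S: inherits non-unit rules of {A, S} → AAA | SA | Uh | g | hh.
A: inherits non-unit rules of {A} → AAA | hh.
U: inherits non-unit rules of {A, S, U} → AAA | SA | SU | Uh | g | hh.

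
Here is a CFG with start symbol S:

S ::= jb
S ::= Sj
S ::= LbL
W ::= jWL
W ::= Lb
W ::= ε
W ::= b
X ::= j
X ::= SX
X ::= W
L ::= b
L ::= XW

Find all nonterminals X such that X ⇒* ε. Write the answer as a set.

{L, W, X}

Directly nullable (have an ε-rule): {W}.
X is nullable via X -> W (every symbol on the right is already known nullable).
L is nullable via L -> XW (every symbol on the right is already known nullable).
Not nullable: S — each has a terminal in every rule's right-hand side or depends on a non-nullable symbol.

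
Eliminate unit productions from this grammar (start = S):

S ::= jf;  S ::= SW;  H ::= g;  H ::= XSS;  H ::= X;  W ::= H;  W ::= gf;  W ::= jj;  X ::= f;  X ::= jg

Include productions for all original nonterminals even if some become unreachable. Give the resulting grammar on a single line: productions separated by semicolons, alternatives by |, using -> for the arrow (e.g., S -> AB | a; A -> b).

Unit productions: H->X, W->H.
Unit pairs (A ⇒* B via units): (H,X), (W,H), (W,X).
S: inherits non-unit rules of {S} → SW | jf.
H: inherits non-unit rules of {H, X} → XSS | f | g | jg.
W: inherits non-unit rules of {H, W, X} → XSS | f | g | gf | jg | jj.
X: inherits non-unit rules of {X} → f | jg.

S -> SW | jf; H -> f | g | jg | XSS; W -> f | g | gf | jg | jj | XSS; X -> f | jg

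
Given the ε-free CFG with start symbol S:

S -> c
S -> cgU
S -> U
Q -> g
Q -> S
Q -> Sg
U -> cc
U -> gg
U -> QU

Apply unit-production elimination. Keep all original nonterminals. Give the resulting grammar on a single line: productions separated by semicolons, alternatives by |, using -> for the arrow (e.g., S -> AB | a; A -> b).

S -> c | QU | cc | gg | cgU; Q -> c | g | QU | Sg | cc | gg | cgU; U -> QU | cc | gg

Unit productions: Q->S, S->U.
Unit pairs (A ⇒* B via units): (Q,S), (Q,U), (S,U).
S: inherits non-unit rules of {S, U} → QU | c | cc | cgU | gg.
Q: inherits non-unit rules of {Q, S, U} → QU | Sg | c | cc | cgU | g | gg.
U: inherits non-unit rules of {U} → QU | cc | gg.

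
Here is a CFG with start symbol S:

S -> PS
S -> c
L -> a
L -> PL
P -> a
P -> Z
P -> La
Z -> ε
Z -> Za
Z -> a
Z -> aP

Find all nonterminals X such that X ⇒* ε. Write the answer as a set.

Directly nullable (have an ε-rule): {Z}.
P is nullable via P -> Z (every symbol on the right is already known nullable).
Not nullable: L, S — each has a terminal in every rule's right-hand side or depends on a non-nullable symbol.

{P, Z}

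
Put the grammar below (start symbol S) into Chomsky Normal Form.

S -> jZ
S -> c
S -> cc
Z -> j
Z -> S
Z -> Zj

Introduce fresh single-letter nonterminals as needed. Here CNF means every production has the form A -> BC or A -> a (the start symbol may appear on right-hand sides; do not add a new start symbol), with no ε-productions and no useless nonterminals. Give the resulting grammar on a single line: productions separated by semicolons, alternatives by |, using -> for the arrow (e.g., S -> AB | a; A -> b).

No ε-productions.
After unit-elimination: S -> c | cc | jZ; Z -> c | j | Zj | cc | jZ.
TERM: introduce A -> c, B -> j and substitute in every rule of length ≥2.

S -> c | AA | BZ; A -> c; B -> j; Z -> c | j | AA | BZ | ZB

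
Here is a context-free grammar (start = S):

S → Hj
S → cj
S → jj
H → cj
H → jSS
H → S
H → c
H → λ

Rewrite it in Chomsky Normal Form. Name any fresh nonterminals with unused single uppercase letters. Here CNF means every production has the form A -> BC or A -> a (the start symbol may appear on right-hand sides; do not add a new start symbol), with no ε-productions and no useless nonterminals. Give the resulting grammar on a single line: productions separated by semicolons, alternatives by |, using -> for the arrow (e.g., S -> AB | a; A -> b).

Nullable: {H}; after ε-elimination: S -> j | Hj | cj | jj; H -> S | c | cj | jSS.
After unit-elimination: S -> j | Hj | cj | jj; H -> c | j | Hj | cj | jj | jSS.
TERM: introduce B -> c, A -> j and substitute in every rule of length ≥2.
BIN: H -> ASS becomes H -> AC, C -> SS.

S -> j | AA | BA | HA; A -> j; B -> c; C -> SS; H -> c | j | AA | AC | BA | HA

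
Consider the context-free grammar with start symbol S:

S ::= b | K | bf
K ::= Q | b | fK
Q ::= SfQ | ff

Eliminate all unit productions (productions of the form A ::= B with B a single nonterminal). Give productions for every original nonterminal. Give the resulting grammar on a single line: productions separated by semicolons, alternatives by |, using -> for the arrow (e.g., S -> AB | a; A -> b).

S -> b | bf | fK | ff | SfQ; K -> b | fK | ff | SfQ; Q -> ff | SfQ

Unit productions: K->Q, S->K.
Unit pairs (A ⇒* B via units): (K,Q), (S,K), (S,Q).
S: inherits non-unit rules of {K, Q, S} → SfQ | b | bf | fK | ff.
K: inherits non-unit rules of {K, Q} → SfQ | b | fK | ff.
Q: inherits non-unit rules of {Q} → SfQ | ff.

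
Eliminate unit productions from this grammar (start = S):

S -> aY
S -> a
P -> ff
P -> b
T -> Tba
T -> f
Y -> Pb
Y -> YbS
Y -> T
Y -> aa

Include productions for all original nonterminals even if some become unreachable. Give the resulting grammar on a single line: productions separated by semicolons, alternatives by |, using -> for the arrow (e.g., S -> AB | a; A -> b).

S -> a | aY; P -> b | ff; T -> f | Tba; Y -> f | Pb | aa | Tba | YbS

Unit productions: Y->T.
Unit pairs (A ⇒* B via units): (Y,T).
S: inherits non-unit rules of {S} → a | aY.
P: inherits non-unit rules of {P} → b | ff.
T: inherits non-unit rules of {T} → Tba | f.
Y: inherits non-unit rules of {T, Y} → Pb | Tba | YbS | aa | f.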